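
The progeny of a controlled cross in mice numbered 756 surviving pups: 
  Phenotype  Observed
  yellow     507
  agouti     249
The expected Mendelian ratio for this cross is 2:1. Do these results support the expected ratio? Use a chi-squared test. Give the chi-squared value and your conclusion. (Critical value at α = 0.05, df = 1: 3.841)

Under the 2:1 hypothesis (Σ ratio = 3, N = 756):
  yellow: 756 × 2/3 = 504
  agouti: 756 × 1/3 = 252
χ² = Σ (O − E)² / E
  yellow: (507 − 504)² / 504 = 0.0179
  agouti: (249 − 252)² / 252 = 0.0357
χ² = 0.0179 + 0.0357 = 0.0536 ≈ 0.054
Degrees of freedom = 2 − 1 = 1; critical value at α = 0.05 is 3.841.
Since 0.054 < 3.841, we fail to reject the null hypothesis — the data are consistent with the 2:1 ratio.

0.054; consistent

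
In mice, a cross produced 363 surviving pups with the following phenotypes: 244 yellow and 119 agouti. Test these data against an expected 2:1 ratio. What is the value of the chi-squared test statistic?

0.050

Under the 2:1 hypothesis (Σ ratio = 3, N = 363):
  yellow: 363 × 2/3 = 242
  agouti: 363 × 1/3 = 121
χ² = Σ (O − E)² / E
  yellow: (244 − 242)² / 242 = 0.0165
  agouti: (119 − 121)² / 121 = 0.0331
χ² = 0.0165 + 0.0331 = 0.0496 ≈ 0.050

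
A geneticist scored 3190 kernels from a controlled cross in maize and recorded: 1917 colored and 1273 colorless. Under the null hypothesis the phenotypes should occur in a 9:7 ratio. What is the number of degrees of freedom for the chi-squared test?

A goodness-of-fit test with 2 phenotype classes has df = 2 − 1 = 1.

1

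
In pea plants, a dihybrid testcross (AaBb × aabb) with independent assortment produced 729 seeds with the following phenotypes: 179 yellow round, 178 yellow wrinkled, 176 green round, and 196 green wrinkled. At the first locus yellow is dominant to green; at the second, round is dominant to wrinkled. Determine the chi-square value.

1.409

A dihybrid testcross with independent assortment gives a 1:1:1:1 ratio.
Expected counts for N = 729 under a 1:1:1:1 ratio (total parts = 4):
  yellow round: 729 × 1/4 = 182.25
  yellow wrinkled: 729 × 1/4 = 182.25
  green round: 729 × 1/4 = 182.25
  green wrinkled: 729 × 1/4 = 182.25
χ² = Σ (O − E)² / E
  yellow round: (179 − 182.25)² / 182.25 = 0.0580
  yellow wrinkled: (178 − 182.25)² / 182.25 = 0.0991
  green round: (176 − 182.25)² / 182.25 = 0.2143
  green wrinkled: (196 − 182.25)² / 182.25 = 1.0374
χ² = 0.0580 + 0.0991 + 0.2143 + 1.0374 = 1.4088 ≈ 1.409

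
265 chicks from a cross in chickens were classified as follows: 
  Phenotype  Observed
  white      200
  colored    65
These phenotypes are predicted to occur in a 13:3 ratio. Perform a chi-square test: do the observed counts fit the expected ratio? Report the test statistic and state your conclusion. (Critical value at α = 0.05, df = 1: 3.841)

Under the 13:3 hypothesis (Σ ratio = 16, N = 265):
  white: 265 × 13/16 = 215.3125
  colored: 265 × 3/16 = 49.6875
χ² = Σ (O − E)² / E
  white: (200 − 215.3125)² / 215.3125 = 1.0890
  colored: (65 − 49.6875)² / 49.6875 = 4.7189
χ² = 1.0890 + 4.7189 = 5.8079 ≈ 5.808
Degrees of freedom = 2 − 1 = 1; critical value at α = 0.05 is 3.841.
Since 5.808 > 3.841, we reject the null hypothesis — the data do not fit the 13:3 ratio.

5.808; not consistent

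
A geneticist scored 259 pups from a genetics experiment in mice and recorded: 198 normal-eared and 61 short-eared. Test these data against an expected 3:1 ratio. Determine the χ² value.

The 3:1 ratio has 4 parts, so with N = 259 the expected counts are:
  normal-eared: 259 × 3/4 = 194.25
  short-eared: 259 × 1/4 = 64.75
χ² = Σ (O − E)² / E
  normal-eared: (198 − 194.25)² / 194.25 = 0.0724
  short-eared: (61 − 64.75)² / 64.75 = 0.2172
χ² = 0.0724 + 0.2172 = 0.2896 ≈ 0.290

0.290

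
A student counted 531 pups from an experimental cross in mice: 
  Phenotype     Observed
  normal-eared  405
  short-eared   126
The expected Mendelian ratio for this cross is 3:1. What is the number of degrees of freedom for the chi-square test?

A goodness-of-fit test with 2 phenotype classes has df = 2 − 1 = 1.

1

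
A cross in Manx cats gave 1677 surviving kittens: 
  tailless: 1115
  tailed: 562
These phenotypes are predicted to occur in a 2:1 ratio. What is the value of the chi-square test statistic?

Expected counts for N = 1677 under a 2:1 ratio (total parts = 3):
  tailless: 1677 × 2/3 = 1118
  tailed: 1677 × 1/3 = 559
χ² = Σ (O − E)² / E
  tailless: (1115 − 1118)² / 1118 = 0.0081
  tailed: (562 − 559)² / 559 = 0.0161
χ² = 0.0081 + 0.0161 = 0.0242 ≈ 0.024

0.024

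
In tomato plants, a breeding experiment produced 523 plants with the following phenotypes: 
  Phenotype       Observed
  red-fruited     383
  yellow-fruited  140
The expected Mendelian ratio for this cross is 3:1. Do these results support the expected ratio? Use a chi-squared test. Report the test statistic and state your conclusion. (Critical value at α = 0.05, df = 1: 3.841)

The 3:1 ratio has 4 parts, so with N = 523 the expected counts are:
  red-fruited: 523 × 3/4 = 392.25
  yellow-fruited: 523 × 1/4 = 130.75
χ² = Σ (O − E)² / E
  red-fruited: (383 − 392.25)² / 392.25 = 0.2181
  yellow-fruited: (140 − 130.75)² / 130.75 = 0.6544
χ² = 0.2181 + 0.6544 = 0.8725 ≈ 0.873
Degrees of freedom = 2 − 1 = 1; critical value at α = 0.05 is 3.841.
Since 0.873 < 3.841, we fail to reject the null hypothesis — the data are consistent with the 3:1 ratio.

0.873; consistent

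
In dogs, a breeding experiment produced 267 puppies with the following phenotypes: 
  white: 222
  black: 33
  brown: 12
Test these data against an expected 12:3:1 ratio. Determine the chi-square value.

9.494

Expected counts for N = 267 under a 12:3:1 ratio (total parts = 16):
  white: 267 × 12/16 = 200.25
  black: 267 × 3/16 = 50.0625
  brown: 267 × 1/16 = 16.6875
χ² = Σ (O − E)² / E
  white: (222 − 200.25)² / 200.25 = 2.3624
  black: (33 − 50.0625)² / 50.0625 = 5.8153
  brown: (12 − 16.6875)² / 16.6875 = 1.3167
χ² = 2.3624 + 5.8153 + 1.3167 = 9.4944 ≈ 9.494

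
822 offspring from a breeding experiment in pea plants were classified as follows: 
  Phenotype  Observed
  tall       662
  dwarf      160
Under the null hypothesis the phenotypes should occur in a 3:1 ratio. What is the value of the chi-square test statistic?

13.432

Under the 3:1 hypothesis (Σ ratio = 4, N = 822):
  tall: 822 × 3/4 = 616.5
  dwarf: 822 × 1/4 = 205.5
χ² = Σ (O − E)² / E
  tall: (662 − 616.5)² / 616.5 = 3.3581
  dwarf: (160 − 205.5)² / 205.5 = 10.0742
χ² = 3.3581 + 10.0742 = 13.4323 ≈ 13.432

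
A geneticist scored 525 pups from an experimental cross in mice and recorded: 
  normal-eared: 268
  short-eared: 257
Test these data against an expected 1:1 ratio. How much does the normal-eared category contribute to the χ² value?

0.115

Under the 1:1 hypothesis (Σ ratio = 2, N = 525):
  normal-eared: 525 × 1/2 = 262.5
  short-eared: 525 × 1/2 = 262.5
Contribution of normal-eared: (268 − 262.5)² / 262.5 = 0.1152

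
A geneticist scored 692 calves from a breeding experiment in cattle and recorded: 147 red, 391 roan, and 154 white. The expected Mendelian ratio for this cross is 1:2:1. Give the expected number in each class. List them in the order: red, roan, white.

The 1:2:1 ratio has 4 parts, so with N = 692 the expected counts are:
  red: 692 × 1/4 = 173
  roan: 692 × 2/4 = 346
  white: 692 × 1/4 = 173

173, 346, 173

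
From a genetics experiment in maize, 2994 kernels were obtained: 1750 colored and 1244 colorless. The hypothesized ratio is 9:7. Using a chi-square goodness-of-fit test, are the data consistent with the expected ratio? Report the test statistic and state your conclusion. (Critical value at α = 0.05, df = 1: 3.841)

Total ratio parts = 16. Expected numbers out of 2994:
  colored: 2994 × 9/16 = 1684.125
  colorless: 2994 × 7/16 = 1309.875
χ² = Σ (O − E)² / E
  colored: (1750 − 1684.125)² / 1684.125 = 2.5767
  colorless: (1244 − 1309.875)² / 1309.875 = 3.3129
χ² = 2.5767 + 3.3129 = 5.8896 ≈ 5.890
Degrees of freedom = 2 − 1 = 1; critical value at α = 0.05 is 3.841.
Since 5.890 > 3.841, we reject the null hypothesis — the data do not fit the 9:7 ratio.

5.890; not consistent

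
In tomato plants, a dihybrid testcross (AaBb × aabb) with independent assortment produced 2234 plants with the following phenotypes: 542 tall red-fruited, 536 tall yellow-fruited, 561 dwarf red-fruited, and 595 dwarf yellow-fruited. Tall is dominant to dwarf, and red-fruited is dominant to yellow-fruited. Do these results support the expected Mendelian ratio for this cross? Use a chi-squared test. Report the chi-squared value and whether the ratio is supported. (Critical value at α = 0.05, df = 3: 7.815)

A dihybrid testcross with independent assortment gives a 1:1:1:1 ratio.
Under the 1:1:1:1 hypothesis (Σ ratio = 4, N = 2234):
  tall red-fruited: 2234 × 1/4 = 558.5
  tall yellow-fruited: 2234 × 1/4 = 558.5
  dwarf red-fruited: 2234 × 1/4 = 558.5
  dwarf yellow-fruited: 2234 × 1/4 = 558.5
χ² = Σ (O − E)² / E
  tall red-fruited: (542 − 558.5)² / 558.5 = 0.4875
  tall yellow-fruited: (536 − 558.5)² / 558.5 = 0.9064
  dwarf red-fruited: (561 − 558.5)² / 558.5 = 0.0112
  dwarf yellow-fruited: (595 − 558.5)² / 558.5 = 2.3854
χ² = 0.4875 + 0.9064 + 0.0112 + 2.3854 = 3.7905 ≈ 3.791
Degrees of freedom = 4 − 1 = 3; critical value at α = 0.05 is 7.815.
Since 3.791 < 7.815, we fail to reject the null hypothesis — the data are consistent with the 1:1:1:1 ratio.

3.791; consistent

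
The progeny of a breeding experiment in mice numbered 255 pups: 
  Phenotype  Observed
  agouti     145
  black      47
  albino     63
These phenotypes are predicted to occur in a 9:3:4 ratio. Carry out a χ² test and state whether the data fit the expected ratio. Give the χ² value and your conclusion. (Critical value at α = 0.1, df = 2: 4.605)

0.040; consistent

Under the 9:3:4 hypothesis (Σ ratio = 16, N = 255):
  agouti: 255 × 9/16 = 143.4375
  black: 255 × 3/16 = 47.8125
  albino: 255 × 4/16 = 63.75
χ² = Σ (O − E)² / E
  agouti: (145 − 143.4375)² / 143.4375 = 0.0170
  black: (47 − 47.8125)² / 47.8125 = 0.0138
  albino: (63 − 63.75)² / 63.75 = 0.0088
χ² = 0.0170 + 0.0138 + 0.0088 = 0.0396 ≈ 0.040
Degrees of freedom = 3 − 1 = 2; critical value at α = 0.1 is 4.605.
Since 0.040 < 4.605, we fail to reject the null hypothesis — the data are consistent with the 9:3:4 ratio.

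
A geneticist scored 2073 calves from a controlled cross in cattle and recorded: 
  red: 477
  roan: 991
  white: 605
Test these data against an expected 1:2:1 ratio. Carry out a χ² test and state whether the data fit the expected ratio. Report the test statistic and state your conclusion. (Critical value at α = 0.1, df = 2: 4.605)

The 1:2:1 ratio has 4 parts, so with N = 2073 the expected counts are:
  red: 2073 × 1/4 = 518.25
  roan: 2073 × 2/4 = 1036.5
  white: 2073 × 1/4 = 518.25
χ² = Σ (O − E)² / E
  red: (477 − 518.25)² / 518.25 = 3.2833
  roan: (991 − 1036.5)² / 1036.5 = 1.9973
  white: (605 − 518.25)² / 518.25 = 14.5211
χ² = 3.2833 + 1.9973 + 14.5211 = 19.8017 ≈ 19.802
Degrees of freedom = 3 − 1 = 2; critical value at α = 0.1 is 4.605.
Since 19.802 > 4.605, we reject the null hypothesis — the data do not fit the 1:2:1 ratio.

19.802; not consistent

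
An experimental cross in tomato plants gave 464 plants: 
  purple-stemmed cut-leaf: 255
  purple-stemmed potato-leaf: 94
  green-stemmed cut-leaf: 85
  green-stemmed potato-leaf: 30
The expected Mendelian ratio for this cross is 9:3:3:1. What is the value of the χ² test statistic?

The 9:3:3:1 ratio has 16 parts, so with N = 464 the expected counts are:
  purple-stemmed cut-leaf: 464 × 9/16 = 261
  purple-stemmed potato-leaf: 464 × 3/16 = 87
  green-stemmed cut-leaf: 464 × 3/16 = 87
  green-stemmed potato-leaf: 464 × 1/16 = 29
χ² = Σ (O − E)² / E
  purple-stemmed cut-leaf: (255 − 261)² / 261 = 0.1379
  purple-stemmed potato-leaf: (94 − 87)² / 87 = 0.5632
  green-stemmed cut-leaf: (85 − 87)² / 87 = 0.0460
  green-stemmed potato-leaf: (30 − 29)² / 29 = 0.0345
χ² = 0.1379 + 0.5632 + 0.0460 + 0.0345 = 0.7816 ≈ 0.782

0.782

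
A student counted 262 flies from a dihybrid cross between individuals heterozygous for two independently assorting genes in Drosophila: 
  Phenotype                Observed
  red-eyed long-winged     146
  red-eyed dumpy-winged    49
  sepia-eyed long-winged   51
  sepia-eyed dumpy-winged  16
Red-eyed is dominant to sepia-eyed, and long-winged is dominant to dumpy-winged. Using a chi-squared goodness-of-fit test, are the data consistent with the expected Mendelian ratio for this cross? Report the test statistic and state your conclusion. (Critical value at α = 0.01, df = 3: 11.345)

0.093; consistent

A dihybrid F₂ with independent assortment and complete dominance at both loci gives a 9:3:3:1 phenotypic ratio.
Total ratio parts = 16. Expected numbers out of 262:
  red-eyed long-winged: 262 × 9/16 = 147.375
  red-eyed dumpy-winged: 262 × 3/16 = 49.125
  sepia-eyed long-winged: 262 × 3/16 = 49.125
  sepia-eyed dumpy-winged: 262 × 1/16 = 16.375
χ² = Σ (O − E)² / E
  red-eyed long-winged: (146 − 147.375)² / 147.375 = 0.0128
  red-eyed dumpy-winged: (49 − 49.125)² / 49.125 = 0.0003
  sepia-eyed long-winged: (51 − 49.125)² / 49.125 = 0.0716
  sepia-eyed dumpy-winged: (16 − 16.375)² / 16.375 = 0.0086
χ² = 0.0128 + 0.0003 + 0.0716 + 0.0086 = 0.0933 ≈ 0.093
Degrees of freedom = 4 − 1 = 3; critical value at α = 0.01 is 11.345.
Since 0.093 < 11.345, we fail to reject the null hypothesis — the data are consistent with the 9:3:3:1 ratio.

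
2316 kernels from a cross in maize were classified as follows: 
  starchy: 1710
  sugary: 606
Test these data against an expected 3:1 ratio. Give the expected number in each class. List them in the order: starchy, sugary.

1737, 579

Expected counts for N = 2316 under a 3:1 ratio (total parts = 4):
  starchy: 2316 × 3/4 = 1737
  sugary: 2316 × 1/4 = 579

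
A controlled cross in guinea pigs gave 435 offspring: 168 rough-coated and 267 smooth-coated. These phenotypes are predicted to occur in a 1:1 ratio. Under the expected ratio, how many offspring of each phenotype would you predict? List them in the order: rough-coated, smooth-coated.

Under the 1:1 hypothesis (Σ ratio = 2, N = 435):
  rough-coated: 435 × 1/2 = 217.5
  smooth-coated: 435 × 1/2 = 217.5

217.5, 217.5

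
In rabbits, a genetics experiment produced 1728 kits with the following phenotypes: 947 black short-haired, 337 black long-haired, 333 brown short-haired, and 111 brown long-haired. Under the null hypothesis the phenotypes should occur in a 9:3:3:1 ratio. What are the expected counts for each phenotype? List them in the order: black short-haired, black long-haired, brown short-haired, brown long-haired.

Under the 9:3:3:1 hypothesis (Σ ratio = 16, N = 1728):
  black short-haired: 1728 × 9/16 = 972
  black long-haired: 1728 × 3/16 = 324
  brown short-haired: 1728 × 3/16 = 324
  brown long-haired: 1728 × 1/16 = 108

972, 324, 324, 108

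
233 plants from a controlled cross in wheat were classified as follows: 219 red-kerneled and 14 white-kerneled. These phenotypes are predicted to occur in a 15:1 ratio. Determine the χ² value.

Total ratio parts = 16. Expected numbers out of 233:
  red-kerneled: 233 × 15/16 = 218.4375
  white-kerneled: 233 × 1/16 = 14.5625
χ² = Σ (O − E)² / E
  red-kerneled: (219 − 218.4375)² / 218.4375 = 0.0014
  white-kerneled: (14 − 14.5625)² / 14.5625 = 0.0217
χ² = 0.0014 + 0.0217 = 0.0231 ≈ 0.023

0.023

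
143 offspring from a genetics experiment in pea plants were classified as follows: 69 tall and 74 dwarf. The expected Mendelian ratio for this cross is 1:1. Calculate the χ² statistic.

Expected counts for N = 143 under a 1:1 ratio (total parts = 2):
  tall: 143 × 1/2 = 71.5
  dwarf: 143 × 1/2 = 71.5
χ² = Σ (O − E)² / E
  tall: (69 − 71.5)² / 71.5 = 0.0874
  dwarf: (74 − 71.5)² / 71.5 = 0.0874
χ² = 0.0874 + 0.0874 = 0.1748 ≈ 0.175

0.175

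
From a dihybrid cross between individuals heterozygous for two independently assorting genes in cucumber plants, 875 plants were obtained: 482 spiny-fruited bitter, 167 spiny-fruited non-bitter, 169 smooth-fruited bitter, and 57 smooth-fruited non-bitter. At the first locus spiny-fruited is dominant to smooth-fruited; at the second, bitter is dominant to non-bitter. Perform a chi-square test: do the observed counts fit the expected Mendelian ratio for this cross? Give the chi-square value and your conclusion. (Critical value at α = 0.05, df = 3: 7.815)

0.510; consistent

A dihybrid F₂ with independent assortment and complete dominance at both loci gives a 9:3:3:1 phenotypic ratio.
Expected counts for N = 875 under a 9:3:3:1 ratio (total parts = 16):
  spiny-fruited bitter: 875 × 9/16 = 492.1875
  spiny-fruited non-bitter: 875 × 3/16 = 164.0625
  smooth-fruited bitter: 875 × 3/16 = 164.0625
  smooth-fruited non-bitter: 875 × 1/16 = 54.6875
χ² = Σ (O − E)² / E
  spiny-fruited bitter: (482 − 492.1875)² / 492.1875 = 0.2109
  spiny-fruited non-bitter: (167 − 164.0625)² / 164.0625 = 0.0526
  smooth-fruited bitter: (169 − 164.0625)² / 164.0625 = 0.1486
  smooth-fruited non-bitter: (57 − 54.6875)² / 54.6875 = 0.0978
χ² = 0.2109 + 0.0526 + 0.1486 + 0.0978 = 0.5099 ≈ 0.510
Degrees of freedom = 4 − 1 = 3; critical value at α = 0.05 is 7.815.
Since 0.510 < 7.815, we fail to reject the null hypothesis — the data are consistent with the 9:3:3:1 ratio.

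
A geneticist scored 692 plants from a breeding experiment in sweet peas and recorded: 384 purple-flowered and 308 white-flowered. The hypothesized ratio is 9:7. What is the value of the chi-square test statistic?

Expected counts for N = 692 under a 9:7 ratio (total parts = 16):
  purple-flowered: 692 × 9/16 = 389.25
  white-flowered: 692 × 7/16 = 302.75
χ² = Σ (O − E)² / E
  purple-flowered: (384 − 389.25)² / 389.25 = 0.0708
  white-flowered: (308 − 302.75)² / 302.75 = 0.0910
χ² = 0.0708 + 0.0910 = 0.1618 ≈ 0.162

0.162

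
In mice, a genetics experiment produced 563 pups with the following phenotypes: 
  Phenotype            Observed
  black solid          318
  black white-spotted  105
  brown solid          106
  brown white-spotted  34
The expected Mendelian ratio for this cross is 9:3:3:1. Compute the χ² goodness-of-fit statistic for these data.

Expected counts for N = 563 under a 9:3:3:1 ratio (total parts = 16):
  black solid: 563 × 9/16 = 316.6875
  black white-spotted: 563 × 3/16 = 105.5625
  brown solid: 563 × 3/16 = 105.5625
  brown white-spotted: 563 × 1/16 = 35.1875
χ² = Σ (O − E)² / E
  black solid: (318 − 316.6875)² / 316.6875 = 0.0054
  black white-spotted: (105 − 105.5625)² / 105.5625 = 0.0030
  brown solid: (106 − 105.5625)² / 105.5625 = 0.0018
  brown white-spotted: (34 − 35.1875)² / 35.1875 = 0.0401
χ² = 0.0054 + 0.0030 + 0.0018 + 0.0401 = 0.0503 ≈ 0.050

0.050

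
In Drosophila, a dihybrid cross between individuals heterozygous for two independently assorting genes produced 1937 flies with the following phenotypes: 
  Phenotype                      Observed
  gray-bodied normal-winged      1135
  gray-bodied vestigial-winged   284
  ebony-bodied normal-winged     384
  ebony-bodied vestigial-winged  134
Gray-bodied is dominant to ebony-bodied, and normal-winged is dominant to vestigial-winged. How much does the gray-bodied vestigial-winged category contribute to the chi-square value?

A dihybrid F₂ with independent assortment and complete dominance at both loci gives a 9:3:3:1 phenotypic ratio.
Expected counts for N = 1937 under a 9:3:3:1 ratio (total parts = 16):
  gray-bodied normal-winged: 1937 × 9/16 = 1089.5625
  gray-bodied vestigial-winged: 1937 × 3/16 = 363.1875
  ebony-bodied normal-winged: 1937 × 3/16 = 363.1875
  ebony-bodied vestigial-winged: 1937 × 1/16 = 121.0625
Contribution of gray-bodied vestigial-winged: (284 − 363.1875)² / 363.1875 = 17.2656

17.266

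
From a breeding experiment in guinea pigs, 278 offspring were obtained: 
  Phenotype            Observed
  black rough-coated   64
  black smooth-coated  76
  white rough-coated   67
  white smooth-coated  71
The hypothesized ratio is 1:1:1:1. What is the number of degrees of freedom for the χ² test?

A goodness-of-fit test with 4 phenotype classes has df = 4 − 1 = 3.

3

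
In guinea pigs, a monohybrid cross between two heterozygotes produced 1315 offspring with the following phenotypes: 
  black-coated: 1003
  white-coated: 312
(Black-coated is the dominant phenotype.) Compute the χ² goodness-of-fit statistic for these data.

For a monohybrid cross between heterozygotes with complete dominance, the expected phenotypic ratio is 3:1.
Expected counts for N = 1315 under a 3:1 ratio (total parts = 4):
  black-coated: 1315 × 3/4 = 986.25
  white-coated: 1315 × 1/4 = 328.75
χ² = Σ (O − E)² / E
  black-coated: (1003 − 986.25)² / 986.25 = 0.2845
  white-coated: (312 − 328.75)² / 328.75 = 0.8534
χ² = 0.2845 + 0.8534 = 1.1379 ≈ 1.138

1.138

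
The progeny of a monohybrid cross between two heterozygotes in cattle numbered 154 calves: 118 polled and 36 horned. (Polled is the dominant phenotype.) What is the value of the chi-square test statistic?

For a monohybrid cross between heterozygotes with complete dominance, the expected phenotypic ratio is 3:1.
The 3:1 ratio has 4 parts, so with N = 154 the expected counts are:
  polled: 154 × 3/4 = 115.5
  horned: 154 × 1/4 = 38.5
χ² = Σ (O − E)² / E
  polled: (118 − 115.5)² / 115.5 = 0.0541
  horned: (36 − 38.5)² / 38.5 = 0.1623
χ² = 0.0541 + 0.1623 = 0.2164 ≈ 0.216

0.216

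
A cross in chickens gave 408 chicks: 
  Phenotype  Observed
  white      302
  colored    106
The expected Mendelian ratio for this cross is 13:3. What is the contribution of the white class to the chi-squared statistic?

2.625

The 13:3 ratio has 16 parts, so with N = 408 the expected counts are:
  white: 408 × 13/16 = 331.5
  colored: 408 × 3/16 = 76.5
Contribution of white: (302 − 331.5)² / 331.5 = 2.6252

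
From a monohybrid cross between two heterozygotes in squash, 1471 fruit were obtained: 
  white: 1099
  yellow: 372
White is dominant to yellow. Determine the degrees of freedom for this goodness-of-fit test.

For a monohybrid cross between heterozygotes with complete dominance, the expected phenotypic ratio is 3:1.
A goodness-of-fit test with 2 phenotype classes has df = 2 − 1 = 1.

1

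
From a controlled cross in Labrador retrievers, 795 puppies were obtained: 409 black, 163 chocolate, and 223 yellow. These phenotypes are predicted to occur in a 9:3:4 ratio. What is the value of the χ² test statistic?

Under the 9:3:4 hypothesis (Σ ratio = 16, N = 795):
  black: 795 × 9/16 = 447.1875
  chocolate: 795 × 3/16 = 149.0625
  yellow: 795 × 4/16 = 198.75
χ² = Σ (O − E)² / E
  black: (409 − 447.1875)² / 447.1875 = 3.2610
  chocolate: (163 − 149.0625)² / 149.0625 = 1.3032
  yellow: (223 − 198.75)² / 198.75 = 2.9588
χ² = 3.2610 + 1.3032 + 2.9588 = 7.523

7.523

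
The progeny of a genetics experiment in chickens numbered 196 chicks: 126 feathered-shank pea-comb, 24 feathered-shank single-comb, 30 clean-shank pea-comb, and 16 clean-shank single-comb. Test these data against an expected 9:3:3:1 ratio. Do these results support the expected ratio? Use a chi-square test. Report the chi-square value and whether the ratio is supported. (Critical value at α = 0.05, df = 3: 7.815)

9.061; not consistent

Expected counts for N = 196 under a 9:3:3:1 ratio (total parts = 16):
  feathered-shank pea-comb: 196 × 9/16 = 110.25
  feathered-shank single-comb: 196 × 3/16 = 36.75
  clean-shank pea-comb: 196 × 3/16 = 36.75
  clean-shank single-comb: 196 × 1/16 = 12.25
χ² = Σ (O − E)² / E
  feathered-shank pea-comb: (126 − 110.25)² / 110.25 = 2.2500
  feathered-shank single-comb: (24 − 36.75)² / 36.75 = 4.4235
  clean-shank pea-comb: (30 − 36.75)² / 36.75 = 1.2398
  clean-shank single-comb: (16 − 12.25)² / 12.25 = 1.1480
χ² = 2.2500 + 4.4235 + 1.2398 + 1.1480 = 9.0613 ≈ 9.061
Degrees of freedom = 4 − 1 = 3; critical value at α = 0.05 is 7.815.
Since 9.061 > 7.815, we reject the null hypothesis — the data do not fit the 9:3:3:1 ratio.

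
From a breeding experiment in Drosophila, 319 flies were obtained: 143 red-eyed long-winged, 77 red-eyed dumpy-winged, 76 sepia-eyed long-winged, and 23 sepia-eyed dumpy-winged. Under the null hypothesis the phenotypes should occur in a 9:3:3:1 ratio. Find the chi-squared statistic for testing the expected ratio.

The 9:3:3:1 ratio has 16 parts, so with N = 319 the expected counts are:
  red-eyed long-winged: 319 × 9/16 = 179.4375
  red-eyed dumpy-winged: 319 × 3/16 = 59.8125
  sepia-eyed long-winged: 319 × 3/16 = 59.8125
  sepia-eyed dumpy-winged: 319 × 1/16 = 19.9375
χ² = Σ (O − E)² / E
  red-eyed long-winged: (143 − 179.4375)² / 179.4375 = 7.3992
  red-eyed dumpy-winged: (77 − 59.8125)² / 59.8125 = 4.9389
  sepia-eyed long-winged: (76 − 59.8125)² / 59.8125 = 4.3809
  sepia-eyed dumpy-winged: (23 − 19.9375)² / 19.9375 = 0.4704
χ² = 7.3992 + 4.9389 + 4.3809 + 0.4704 = 17.1894 ≈ 17.189

17.189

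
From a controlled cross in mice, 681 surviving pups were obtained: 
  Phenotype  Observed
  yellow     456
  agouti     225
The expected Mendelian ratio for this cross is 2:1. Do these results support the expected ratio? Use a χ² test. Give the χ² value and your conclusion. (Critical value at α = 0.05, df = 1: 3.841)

Under the 2:1 hypothesis (Σ ratio = 3, N = 681):
  yellow: 681 × 2/3 = 454
  agouti: 681 × 1/3 = 227
χ² = Σ (O − E)² / E
  yellow: (456 − 454)² / 454 = 0.0088
  agouti: (225 − 227)² / 227 = 0.0176
χ² = 0.0088 + 0.0176 = 0.0264 ≈ 0.026
Degrees of freedom = 2 − 1 = 1; critical value at α = 0.05 is 3.841.
Since 0.026 < 3.841, we fail to reject the null hypothesis — the data are consistent with the 2:1 ratio.

0.026; consistent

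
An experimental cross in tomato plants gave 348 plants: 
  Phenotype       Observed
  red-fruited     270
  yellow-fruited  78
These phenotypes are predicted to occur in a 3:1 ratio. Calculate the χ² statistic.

1.241

Expected counts for N = 348 under a 3:1 ratio (total parts = 4):
  red-fruited: 348 × 3/4 = 261
  yellow-fruited: 348 × 1/4 = 87
χ² = Σ (O − E)² / E
  red-fruited: (270 − 261)² / 261 = 0.3103
  yellow-fruited: (78 − 87)² / 87 = 0.9310
χ² = 0.3103 + 0.9310 = 1.2413 ≈ 1.241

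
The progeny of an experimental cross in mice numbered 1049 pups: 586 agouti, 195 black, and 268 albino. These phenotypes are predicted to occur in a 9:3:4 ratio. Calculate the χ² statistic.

0.169

Total ratio parts = 16. Expected numbers out of 1049:
  agouti: 1049 × 9/16 = 590.0625
  black: 1049 × 3/16 = 196.6875
  albino: 1049 × 4/16 = 262.25
χ² = Σ (O − E)² / E
  agouti: (586 − 590.0625)² / 590.0625 = 0.0280
  black: (195 − 196.6875)² / 196.6875 = 0.0145
  albino: (268 − 262.25)² / 262.25 = 0.1261
χ² = 0.0280 + 0.0145 + 0.1261 = 0.1686 ≈ 0.169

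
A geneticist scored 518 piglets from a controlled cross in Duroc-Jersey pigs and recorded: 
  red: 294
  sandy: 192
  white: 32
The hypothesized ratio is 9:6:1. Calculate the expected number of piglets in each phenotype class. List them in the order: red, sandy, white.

Expected counts for N = 518 under a 9:6:1 ratio (total parts = 16):
  red: 518 × 9/16 = 291.375
  sandy: 518 × 6/16 = 194.25
  white: 518 × 1/16 = 32.375

291.375, 194.25, 32.375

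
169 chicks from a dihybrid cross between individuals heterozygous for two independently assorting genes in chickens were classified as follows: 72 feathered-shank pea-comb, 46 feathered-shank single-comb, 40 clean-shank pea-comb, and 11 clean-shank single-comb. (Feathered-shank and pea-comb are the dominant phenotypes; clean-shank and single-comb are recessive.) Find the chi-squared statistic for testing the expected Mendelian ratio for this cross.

A dihybrid F₂ with independent assortment and complete dominance at both loci gives a 9:3:3:1 phenotypic ratio.
The 9:3:3:1 ratio has 16 parts, so with N = 169 the expected counts are:
  feathered-shank pea-comb: 169 × 9/16 = 95.0625
  feathered-shank single-comb: 169 × 3/16 = 31.6875
  clean-shank pea-comb: 169 × 3/16 = 31.6875
  clean-shank single-comb: 169 × 1/16 = 10.5625
χ² = Σ (O − E)² / E
  feathered-shank pea-comb: (72 − 95.0625)² / 95.0625 = 5.5950
  feathered-shank single-comb: (46 − 31.6875)² / 31.6875 = 6.4646
  clean-shank pea-comb: (40 − 31.6875)² / 31.6875 = 2.1806
  clean-shank single-comb: (11 − 10.5625)² / 10.5625 = 0.0181
χ² = 5.5950 + 6.4646 + 2.1806 + 0.0181 = 14.2583 ≈ 14.258

14.258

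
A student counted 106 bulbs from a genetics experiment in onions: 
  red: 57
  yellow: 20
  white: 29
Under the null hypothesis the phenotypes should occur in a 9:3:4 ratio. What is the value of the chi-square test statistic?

Under the 9:3:4 hypothesis (Σ ratio = 16, N = 106):
  red: 106 × 9/16 = 59.625
  yellow: 106 × 3/16 = 19.875
  white: 106 × 4/16 = 26.5
χ² = Σ (O − E)² / E
  red: (57 − 59.625)² / 59.625 = 0.1156
  yellow: (20 − 19.875)² / 19.875 = 0.0008
  white: (29 − 26.5)² / 26.5 = 0.2358
χ² = 0.1156 + 0.0008 + 0.2358 = 0.3522 ≈ 0.352

0.352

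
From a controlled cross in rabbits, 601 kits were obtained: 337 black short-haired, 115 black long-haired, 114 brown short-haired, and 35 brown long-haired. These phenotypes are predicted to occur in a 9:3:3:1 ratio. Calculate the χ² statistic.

0.241

Total ratio parts = 16. Expected numbers out of 601:
  black short-haired: 601 × 9/16 = 338.0625
  black long-haired: 601 × 3/16 = 112.6875
  brown short-haired: 601 × 3/16 = 112.6875
  brown long-haired: 601 × 1/16 = 37.5625
χ² = Σ (O − E)² / E
  black short-haired: (337 − 338.0625)² / 338.0625 = 0.0033
  black long-haired: (115 − 112.6875)² / 112.6875 = 0.0475
  brown short-haired: (114 − 112.6875)² / 112.6875 = 0.0153
  brown long-haired: (35 − 37.5625)² / 37.5625 = 0.1748
χ² = 0.0033 + 0.0475 + 0.0153 + 0.1748 = 0.2409 ≈ 0.241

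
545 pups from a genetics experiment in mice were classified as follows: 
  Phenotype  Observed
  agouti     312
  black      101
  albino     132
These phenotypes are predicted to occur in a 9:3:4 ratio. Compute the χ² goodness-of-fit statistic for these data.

Total ratio parts = 16. Expected numbers out of 545:
  agouti: 545 × 9/16 = 306.5625
  black: 545 × 3/16 = 102.1875
  albino: 545 × 4/16 = 136.25
χ² = Σ (O − E)² / E
  agouti: (312 − 306.5625)² / 306.5625 = 0.0964
  black: (101 − 102.1875)² / 102.1875 = 0.0138
  albino: (132 − 136.25)² / 136.25 = 0.1326
χ² = 0.0964 + 0.0138 + 0.1326 = 0.2428 ≈ 0.243

0.243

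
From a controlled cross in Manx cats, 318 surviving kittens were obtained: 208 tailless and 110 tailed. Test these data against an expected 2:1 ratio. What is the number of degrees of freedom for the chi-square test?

A goodness-of-fit test with 2 phenotype classes has df = 2 − 1 = 1.

1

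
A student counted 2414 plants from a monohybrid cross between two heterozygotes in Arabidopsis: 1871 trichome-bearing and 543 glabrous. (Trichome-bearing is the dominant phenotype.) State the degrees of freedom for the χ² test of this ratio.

1

For a monohybrid cross between heterozygotes with complete dominance, the expected phenotypic ratio is 3:1.
A goodness-of-fit test with 2 phenotype classes has df = 2 − 1 = 1.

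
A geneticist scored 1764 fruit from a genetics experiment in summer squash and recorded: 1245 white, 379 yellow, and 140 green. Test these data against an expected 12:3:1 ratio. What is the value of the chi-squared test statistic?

The 12:3:1 ratio has 16 parts, so with N = 1764 the expected counts are:
  white: 1764 × 12/16 = 1323
  yellow: 1764 × 3/16 = 330.75
  green: 1764 × 1/16 = 110.25
χ² = Σ (O − E)² / E
  white: (1245 − 1323)² / 1323 = 4.5986
  yellow: (379 − 330.75)² / 330.75 = 7.0387
  green: (140 − 110.25)² / 110.25 = 8.0278
χ² = 4.5986 + 7.0387 + 8.0278 = 19.6651 ≈ 19.665

19.665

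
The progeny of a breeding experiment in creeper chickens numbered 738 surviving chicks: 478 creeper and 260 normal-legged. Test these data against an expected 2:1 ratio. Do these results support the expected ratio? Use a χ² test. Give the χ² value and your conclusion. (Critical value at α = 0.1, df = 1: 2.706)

Under the 2:1 hypothesis (Σ ratio = 3, N = 738):
  creeper: 738 × 2/3 = 492
  normal-legged: 738 × 1/3 = 246
χ² = Σ (O − E)² / E
  creeper: (478 − 492)² / 492 = 0.3984
  normal-legged: (260 − 246)² / 246 = 0.7967
χ² = 0.3984 + 0.7967 = 1.1951 ≈ 1.195
Degrees of freedom = 2 − 1 = 1; critical value at α = 0.1 is 2.706.
Since 1.195 < 2.706, we fail to reject the null hypothesis — the data are consistent with the 2:1 ratio.

1.195; consistent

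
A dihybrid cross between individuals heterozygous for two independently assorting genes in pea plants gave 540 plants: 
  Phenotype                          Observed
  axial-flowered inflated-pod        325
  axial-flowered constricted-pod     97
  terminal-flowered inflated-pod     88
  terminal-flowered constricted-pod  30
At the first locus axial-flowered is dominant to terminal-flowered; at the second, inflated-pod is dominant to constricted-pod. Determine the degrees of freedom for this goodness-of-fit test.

3

A dihybrid F₂ with independent assortment and complete dominance at both loci gives a 9:3:3:1 phenotypic ratio.
A goodness-of-fit test with 4 phenotype classes has df = 4 − 1 = 3.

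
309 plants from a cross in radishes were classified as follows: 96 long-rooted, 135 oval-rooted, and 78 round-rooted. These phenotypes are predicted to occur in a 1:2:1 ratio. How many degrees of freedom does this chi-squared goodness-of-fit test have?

2

A goodness-of-fit test with 3 phenotype classes has df = 3 − 1 = 2.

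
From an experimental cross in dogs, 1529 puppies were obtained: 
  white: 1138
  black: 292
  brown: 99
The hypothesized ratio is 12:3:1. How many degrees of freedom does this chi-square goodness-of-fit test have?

A goodness-of-fit test with 3 phenotype classes has df = 3 − 1 = 2.

2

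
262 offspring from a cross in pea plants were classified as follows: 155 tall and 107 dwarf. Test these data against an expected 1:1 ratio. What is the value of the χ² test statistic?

8.794

The 1:1 ratio has 2 parts, so with N = 262 the expected counts are:
  tall: 262 × 1/2 = 131
  dwarf: 262 × 1/2 = 131
χ² = Σ (O − E)² / E
  tall: (155 − 131)² / 131 = 4.3969
  dwarf: (107 − 131)² / 131 = 4.3969
χ² = 4.3969 + 4.3969 = 8.7938 ≈ 8.794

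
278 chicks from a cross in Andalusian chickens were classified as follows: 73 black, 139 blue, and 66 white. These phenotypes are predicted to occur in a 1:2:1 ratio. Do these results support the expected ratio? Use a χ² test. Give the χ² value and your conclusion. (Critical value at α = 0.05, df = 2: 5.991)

Expected counts for N = 278 under a 1:2:1 ratio (total parts = 4):
  black: 278 × 1/4 = 69.5
  blue: 278 × 2/4 = 139
  white: 278 × 1/4 = 69.5
χ² = Σ (O − E)² / E
  black: (73 − 69.5)² / 69.5 = 0.1763
  blue: (139 − 139)² / 139 = 0.0000
  white: (66 − 69.5)² / 69.5 = 0.1763
χ² = 0.1763 + 0.0000 + 0.1763 = 0.3526 ≈ 0.353
Degrees of freedom = 3 − 1 = 2; critical value at α = 0.05 is 5.991.
Since 0.353 < 5.991, we fail to reject the null hypothesis — the data are consistent with the 1:2:1 ratio.

0.353; consistent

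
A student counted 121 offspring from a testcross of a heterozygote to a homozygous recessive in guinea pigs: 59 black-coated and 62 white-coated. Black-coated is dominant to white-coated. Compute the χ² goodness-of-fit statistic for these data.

A testcross of a heterozygote (Aa × aa) gives a 1:1 phenotypic ratio.
Total ratio parts = 2. Expected numbers out of 121:
  black-coated: 121 × 1/2 = 60.5
  white-coated: 121 × 1/2 = 60.5
χ² = Σ (O − E)² / E
  black-coated: (59 − 60.5)² / 60.5 = 0.0372
  white-coated: (62 − 60.5)² / 60.5 = 0.0372
χ² = 0.0372 + 0.0372 = 0.0744 ≈ 0.074

0.074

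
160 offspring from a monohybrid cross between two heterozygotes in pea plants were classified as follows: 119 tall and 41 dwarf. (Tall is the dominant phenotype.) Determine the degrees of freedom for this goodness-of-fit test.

1

For a monohybrid cross between heterozygotes with complete dominance, the expected phenotypic ratio is 3:1.
A goodness-of-fit test with 2 phenotype classes has df = 2 − 1 = 1.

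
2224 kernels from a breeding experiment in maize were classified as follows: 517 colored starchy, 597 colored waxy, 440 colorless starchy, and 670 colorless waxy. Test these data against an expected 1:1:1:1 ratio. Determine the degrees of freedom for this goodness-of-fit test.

A goodness-of-fit test with 4 phenotype classes has df = 4 − 1 = 3.

3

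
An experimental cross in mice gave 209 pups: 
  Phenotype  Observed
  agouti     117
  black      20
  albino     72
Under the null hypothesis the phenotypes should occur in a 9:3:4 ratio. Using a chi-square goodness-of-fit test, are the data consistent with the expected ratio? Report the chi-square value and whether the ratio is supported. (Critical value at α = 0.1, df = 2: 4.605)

Under the 9:3:4 hypothesis (Σ ratio = 16, N = 209):
  agouti: 209 × 9/16 = 117.5625
  black: 209 × 3/16 = 39.1875
  albino: 209 × 4/16 = 52.25
χ² = Σ (O − E)² / E
  agouti: (117 − 117.5625)² / 117.5625 = 0.0027
  black: (20 − 39.1875)² / 39.1875 = 9.3948
  albino: (72 − 52.25)² / 52.25 = 7.4653
χ² = 0.0027 + 9.3948 + 7.4653 = 16.8628 ≈ 16.863
Degrees of freedom = 3 − 1 = 2; critical value at α = 0.1 is 4.605.
Since 16.863 > 4.605, we reject the null hypothesis — the data do not fit the 9:3:4 ratio.

16.863; not consistent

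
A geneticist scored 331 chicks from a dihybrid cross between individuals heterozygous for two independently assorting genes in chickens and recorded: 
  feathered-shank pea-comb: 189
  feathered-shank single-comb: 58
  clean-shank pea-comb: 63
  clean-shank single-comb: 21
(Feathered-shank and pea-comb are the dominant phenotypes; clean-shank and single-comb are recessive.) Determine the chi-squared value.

0.327

A dihybrid F₂ with independent assortment and complete dominance at both loci gives a 9:3:3:1 phenotypic ratio.
The 9:3:3:1 ratio has 16 parts, so with N = 331 the expected counts are:
  feathered-shank pea-comb: 331 × 9/16 = 186.1875
  feathered-shank single-comb: 331 × 3/16 = 62.0625
  clean-shank pea-comb: 331 × 3/16 = 62.0625
  clean-shank single-comb: 331 × 1/16 = 20.6875
χ² = Σ (O − E)² / E
  feathered-shank pea-comb: (189 − 186.1875)² / 186.1875 = 0.0425
  feathered-shank single-comb: (58 − 62.0625)² / 62.0625 = 0.2659
  clean-shank pea-comb: (63 − 62.0625)² / 62.0625 = 0.0142
  clean-shank single-comb: (21 − 20.6875)² / 20.6875 = 0.0047
χ² = 0.0425 + 0.2659 + 0.0142 + 0.0047 = 0.3273 ≈ 0.327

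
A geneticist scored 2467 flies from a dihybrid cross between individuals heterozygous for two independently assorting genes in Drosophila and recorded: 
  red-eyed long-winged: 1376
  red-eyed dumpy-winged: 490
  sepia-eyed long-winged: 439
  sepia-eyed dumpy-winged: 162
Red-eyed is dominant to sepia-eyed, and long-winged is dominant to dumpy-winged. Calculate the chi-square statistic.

A dihybrid F₂ with independent assortment and complete dominance at both loci gives a 9:3:3:1 phenotypic ratio.
Under the 9:3:3:1 hypothesis (Σ ratio = 16, N = 2467):
  red-eyed long-winged: 2467 × 9/16 = 1387.6875
  red-eyed dumpy-winged: 2467 × 3/16 = 462.5625
  sepia-eyed long-winged: 2467 × 3/16 = 462.5625
  sepia-eyed dumpy-winged: 2467 × 1/16 = 154.1875
χ² = Σ (O − E)² / E
  red-eyed long-winged: (1376 − 1387.6875)² / 1387.6875 = 0.0984
  red-eyed dumpy-winged: (490 − 462.5625)² / 462.5625 = 1.6275
  sepia-eyed long-winged: (439 − 462.5625)² / 462.5625 = 1.2003
  sepia-eyed dumpy-winged: (162 − 154.1875)² / 154.1875 = 0.3959
χ² = 0.0984 + 1.6275 + 1.2003 + 0.3959 = 3.3221 ≈ 3.322

3.322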